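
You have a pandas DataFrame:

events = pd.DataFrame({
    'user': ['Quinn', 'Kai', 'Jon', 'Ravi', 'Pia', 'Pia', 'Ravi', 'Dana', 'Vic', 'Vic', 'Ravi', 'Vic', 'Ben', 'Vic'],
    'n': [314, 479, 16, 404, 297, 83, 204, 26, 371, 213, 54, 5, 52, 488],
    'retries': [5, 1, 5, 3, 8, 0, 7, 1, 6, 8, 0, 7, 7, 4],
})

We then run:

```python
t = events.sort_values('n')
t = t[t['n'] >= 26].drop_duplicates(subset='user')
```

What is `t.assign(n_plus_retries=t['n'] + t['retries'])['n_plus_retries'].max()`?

sort by n:
     user    n  retries
11    Vic    5        7
2     Jon   16        5
7    Dana   26        1
12    Ben   52        7
10   Ravi   54        0
5     Pia   83        0
6    Ravi  204        7
9     Vic  213        8
4     Pia  297        8
0   Quinn  314        5
8     Vic  371        6
3    Ravi  404        3
1     Kai  479        1
13    Vic  488        4
filter rows where n >= 26:
     user    n  retries
7    Dana   26        1
12    Ben   52        7
10   Ravi   54        0
5     Pia   83        0
6    Ravi  204        7
9     Vic  213        8
4     Pia  297        8
0   Quinn  314        5
8     Vic  371        6
3    Ravi  404        3
1     Kai  479        1
13    Vic  488        4
drop duplicate user (keep=first):
     user    n  retries
7    Dana   26        1
12    Ben   52        7
10   Ravi   54        0
5     Pia   83        0
9     Vic  213        8
0   Quinn  314        5
1     Kai  479        1
add column n_plus_retries = t['n'] + t['retries']:
     user    n  retries  n_plus_retries
7    Dana   26        1              27
12    Ben   52        7              59
10   Ravi   54        0              54
5     Pia   83        0              83
9     Vic  213        8             221
0   Quinn  314        5             319
1     Kai  479        1             480
Reading off the max of column 'n_plus_retries', we get 480.

480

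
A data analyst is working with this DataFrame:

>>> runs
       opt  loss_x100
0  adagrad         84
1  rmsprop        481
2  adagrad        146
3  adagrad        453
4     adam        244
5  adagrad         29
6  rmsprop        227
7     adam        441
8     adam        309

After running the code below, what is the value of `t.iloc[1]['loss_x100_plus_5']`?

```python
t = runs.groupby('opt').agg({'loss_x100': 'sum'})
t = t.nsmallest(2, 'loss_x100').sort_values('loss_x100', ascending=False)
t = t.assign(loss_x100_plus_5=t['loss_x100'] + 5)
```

713

group by opt, sum of loss_x100:
         loss_x100
opt               
adagrad        712
adam           994
rmsprop        708
take 2 rows with smallest loss_x100:
         loss_x100
opt               
rmsprop        708
adagrad        712
sort by loss_x100 descending:
         loss_x100
opt               
adagrad        712
rmsprop        708
add column loss_x100_plus_5 = t['loss_x100'] + 5:
         loss_x100  loss_x100_plus_5
opt                                 
adagrad        712               717
rmsprop        708               713
Taking the value at position 1, column 'loss_x100_plus_5' gives 713.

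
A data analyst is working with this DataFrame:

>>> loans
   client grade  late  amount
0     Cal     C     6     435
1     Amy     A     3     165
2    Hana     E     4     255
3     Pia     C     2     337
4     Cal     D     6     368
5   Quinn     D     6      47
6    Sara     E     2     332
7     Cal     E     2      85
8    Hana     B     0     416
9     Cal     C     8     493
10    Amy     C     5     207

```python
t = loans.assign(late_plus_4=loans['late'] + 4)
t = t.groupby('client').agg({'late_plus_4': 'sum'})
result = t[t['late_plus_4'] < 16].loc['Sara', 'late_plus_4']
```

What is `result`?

6

add column late_plus_4 = loans['late'] + 4:
   client grade  late  amount  late_plus_4
0     Cal     C     6     435           10
1     Amy     A     3     165            7
2    Hana     E     4     255            8
3     Pia     C     2     337            6
4     Cal     D     6     368           10
5   Quinn     D     6      47           10
6    Sara     E     2     332            6
7     Cal     E     2      85            6
8    Hana     B     0     416            4
9     Cal     C     8     493           12
10    Amy     C     5     207            9
group by client, sum of late_plus_4:
        late_plus_4
client             
Amy              16
Cal              38
Hana             12
Pia               6
Quinn            10
Sara              6
filter rows where late_plus_4 < 16:
        late_plus_4
client             
Hana             12
Pia               6
Quinn            10
Sara              6
Taking the value at row 'Sara', column 'late_plus_4' gives 6.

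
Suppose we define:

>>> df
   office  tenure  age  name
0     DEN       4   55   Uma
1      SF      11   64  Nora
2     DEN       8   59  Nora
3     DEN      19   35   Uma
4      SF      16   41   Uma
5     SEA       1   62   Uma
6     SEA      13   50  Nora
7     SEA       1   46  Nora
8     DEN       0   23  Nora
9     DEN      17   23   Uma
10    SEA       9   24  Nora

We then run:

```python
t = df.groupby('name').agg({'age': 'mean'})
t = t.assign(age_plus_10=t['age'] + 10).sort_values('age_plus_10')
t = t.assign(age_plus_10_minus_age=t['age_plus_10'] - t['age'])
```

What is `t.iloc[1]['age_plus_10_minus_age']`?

group by name, mean of age:
            age
name           
Nora  44.333333
Uma   43.200000
add column age_plus_10 = t['age'] + 10:
            age  age_plus_10
name                        
Nora  44.333333    54.333333
Uma   43.200000    53.200000
sort by age_plus_10:
            age  age_plus_10
name                        
Uma   43.200000    53.200000
Nora  44.333333    54.333333
add column age_plus_10_minus_age = t['age_plus_10'] - t['age']:
            age  age_plus_10  age_plus_10_minus_age
name                                               
Uma   43.200000    53.200000                   10.0
Nora  44.333333    54.333333                   10.0
Taking the value at position 1, column 'age_plus_10_minus_age' gives 10.0.

10.0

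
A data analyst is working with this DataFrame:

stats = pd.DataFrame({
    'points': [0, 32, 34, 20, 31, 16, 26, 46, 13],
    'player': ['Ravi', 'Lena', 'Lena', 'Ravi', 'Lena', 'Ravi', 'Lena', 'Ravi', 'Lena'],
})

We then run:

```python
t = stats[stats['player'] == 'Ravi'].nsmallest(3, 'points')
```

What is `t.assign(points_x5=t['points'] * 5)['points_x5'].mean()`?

60.0

filter rows where player == 'Ravi':
   points player
0       0   Ravi
3      20   Ravi
5      16   Ravi
7      46   Ravi
take 3 rows with smallest points:
   points player
0       0   Ravi
5      16   Ravi
3      20   Ravi
add column points_x5 = t['points'] * 5:
   points player  points_x5
0       0   Ravi          0
5      16   Ravi         80
3      20   Ravi        100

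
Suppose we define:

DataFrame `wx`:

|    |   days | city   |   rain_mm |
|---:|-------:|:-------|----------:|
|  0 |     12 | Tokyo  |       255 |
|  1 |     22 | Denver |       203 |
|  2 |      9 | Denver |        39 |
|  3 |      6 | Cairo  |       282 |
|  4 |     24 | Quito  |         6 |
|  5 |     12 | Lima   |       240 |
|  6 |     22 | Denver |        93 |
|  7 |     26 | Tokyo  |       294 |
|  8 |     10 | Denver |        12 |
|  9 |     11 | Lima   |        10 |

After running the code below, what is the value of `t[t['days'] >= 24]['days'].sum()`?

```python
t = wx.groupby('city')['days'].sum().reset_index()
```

125

group by city, sum of days:
city
Cairo      6
Denver    63
Lima      23
Quito     24
Tokyo     38
Name: days, dtype: int64
reset_index():
     city  days
0   Cairo     6
1  Denver    63
2    Lima    23
3   Quito    24
4   Tokyo    38
filter rows where days >= 24:
     city  days
1  Denver    63
3   Quito    24
4   Tokyo    38
So sum() = 125.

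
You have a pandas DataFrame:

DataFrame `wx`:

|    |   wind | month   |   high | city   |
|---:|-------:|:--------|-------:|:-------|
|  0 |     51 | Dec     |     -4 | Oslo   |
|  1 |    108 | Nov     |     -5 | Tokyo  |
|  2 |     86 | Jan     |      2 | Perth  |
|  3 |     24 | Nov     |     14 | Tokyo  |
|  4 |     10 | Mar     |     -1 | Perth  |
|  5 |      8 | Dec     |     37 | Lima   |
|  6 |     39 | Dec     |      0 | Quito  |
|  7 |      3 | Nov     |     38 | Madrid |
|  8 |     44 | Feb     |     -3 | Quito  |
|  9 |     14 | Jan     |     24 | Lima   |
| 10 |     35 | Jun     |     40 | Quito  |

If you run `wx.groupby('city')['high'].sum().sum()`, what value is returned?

group by city, sum of high:
city
Lima      61
Madrid    38
Oslo      -4
Perth      1
Quito     37
Tokyo      9
Name: high, dtype: int64
The sum of the resulting series is 142.

142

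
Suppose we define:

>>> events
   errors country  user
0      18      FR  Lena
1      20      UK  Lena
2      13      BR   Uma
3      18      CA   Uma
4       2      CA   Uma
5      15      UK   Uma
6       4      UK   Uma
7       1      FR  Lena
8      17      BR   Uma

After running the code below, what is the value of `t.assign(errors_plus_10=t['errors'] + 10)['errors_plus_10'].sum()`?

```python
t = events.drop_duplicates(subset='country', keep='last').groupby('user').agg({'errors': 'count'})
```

24

drop duplicate country (keep=last):
   errors country  user
4       2      CA   Uma
6       4      UK   Uma
7       1      FR  Lena
8      17      BR   Uma
group by user, count of errors:
      errors
user        
Lena       1
Uma        3
add column errors_plus_10 = t['errors'] + 10:
      errors  errors_plus_10
user                        
Lena       1              11
Uma        3              13
So sum() = 24.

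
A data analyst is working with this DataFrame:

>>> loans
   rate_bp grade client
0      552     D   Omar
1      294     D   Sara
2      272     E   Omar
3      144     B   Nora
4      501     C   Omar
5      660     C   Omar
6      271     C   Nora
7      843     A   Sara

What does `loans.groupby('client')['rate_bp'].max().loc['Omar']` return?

group by client, max of rate_bp:
client
Nora    271
Omar    660
Sara    843
Name: rate_bp, dtype: int64

660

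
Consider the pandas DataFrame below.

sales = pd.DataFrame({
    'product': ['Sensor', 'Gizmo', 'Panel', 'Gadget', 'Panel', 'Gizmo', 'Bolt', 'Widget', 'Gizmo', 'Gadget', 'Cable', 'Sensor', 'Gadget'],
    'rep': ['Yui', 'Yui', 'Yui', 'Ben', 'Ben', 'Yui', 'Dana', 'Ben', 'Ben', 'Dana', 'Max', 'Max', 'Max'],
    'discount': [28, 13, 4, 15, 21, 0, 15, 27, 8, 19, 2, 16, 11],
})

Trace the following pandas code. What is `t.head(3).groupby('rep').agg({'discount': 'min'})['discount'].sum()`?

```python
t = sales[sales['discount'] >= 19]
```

49

filter rows where discount >= 19:
  product   rep  discount
0  Sensor   Yui        28
4   Panel   Ben        21
7  Widget   Ben        27
9  Gadget  Dana        19
take first 3 rows:
  product  rep  discount
0  Sensor  Yui        28
4   Panel  Ben        21
7  Widget  Ben        27
group by rep, min of discount:
     discount
rep          
Ben        21
Yui        28
Reading off the sum of column 'discount', we get 49.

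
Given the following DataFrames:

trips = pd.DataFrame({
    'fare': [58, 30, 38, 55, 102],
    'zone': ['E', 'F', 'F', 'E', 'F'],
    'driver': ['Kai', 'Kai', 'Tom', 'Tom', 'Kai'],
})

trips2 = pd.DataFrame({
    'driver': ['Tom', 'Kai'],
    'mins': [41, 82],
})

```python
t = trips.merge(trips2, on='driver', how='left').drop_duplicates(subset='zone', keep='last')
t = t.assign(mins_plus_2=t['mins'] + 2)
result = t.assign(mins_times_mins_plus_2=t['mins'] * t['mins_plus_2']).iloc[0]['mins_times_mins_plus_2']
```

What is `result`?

1763

merge on 'driver' (how='left') → 5 rows:
   fare zone driver  mins
0    58    E    Kai    82
1    30    F    Kai    82
2    38    F    Tom    41
3    55    E    Tom    41
4   102    F    Kai    82
drop duplicate zone (keep=last):
   fare zone driver  mins
3    55    E    Tom    41
4   102    F    Kai    82
add column mins_plus_2 = t['mins'] + 2:
   fare zone driver  mins  mins_plus_2
3    55    E    Tom    41           43
4   102    F    Kai    82           84
add column mins_times_mins_plus_2 = t['mins'] * t['mins_plus_2']:
   fare zone driver  mins  mins_plus_2  mins_times_mins_plus_2
3    55    E    Tom    41           43                    1763
4   102    F    Kai    82           84                    6888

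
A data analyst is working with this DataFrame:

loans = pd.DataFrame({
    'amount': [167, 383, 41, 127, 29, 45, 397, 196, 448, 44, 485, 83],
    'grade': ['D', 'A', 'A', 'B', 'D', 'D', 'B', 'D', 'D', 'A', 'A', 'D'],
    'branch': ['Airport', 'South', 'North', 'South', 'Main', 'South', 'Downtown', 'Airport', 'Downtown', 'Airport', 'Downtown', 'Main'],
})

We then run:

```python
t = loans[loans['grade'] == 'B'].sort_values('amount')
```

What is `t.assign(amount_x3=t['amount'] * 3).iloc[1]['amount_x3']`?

1191

filter rows where grade == 'B':
   amount grade    branch
3     127     B     South
6     397     B  Downtown
sort by amount:
   amount grade    branch
3     127     B     South
6     397     B  Downtown
add column amount_x3 = t['amount'] * 3:
   amount grade    branch  amount_x3
3     127     B     South        381
6     397     B  Downtown       1191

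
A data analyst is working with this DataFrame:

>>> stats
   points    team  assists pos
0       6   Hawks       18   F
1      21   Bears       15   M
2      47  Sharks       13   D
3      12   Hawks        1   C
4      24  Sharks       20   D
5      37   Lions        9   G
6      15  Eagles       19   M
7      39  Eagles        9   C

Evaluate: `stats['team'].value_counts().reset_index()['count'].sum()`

value_counts of team:
team
Hawks     2
Sharks    2
Eagles    2
Bears     1
Lions     1
Name: count, dtype: int64
reset_index():
     team  count
0   Hawks      2
1  Sharks      2
2  Eagles      2
3   Bears      1
4   Lions      1
Finally, sum of column 'count' = 8.

8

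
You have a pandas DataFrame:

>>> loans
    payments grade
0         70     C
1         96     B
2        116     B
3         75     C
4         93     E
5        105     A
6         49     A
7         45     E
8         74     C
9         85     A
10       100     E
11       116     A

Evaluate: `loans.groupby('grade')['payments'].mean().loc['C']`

group by grade, mean of payments:
grade
A     88.750000
B    106.000000
C     73.000000
E     79.333333
Name: payments, dtype: float64
So loc['C'] = 73.0.

73.0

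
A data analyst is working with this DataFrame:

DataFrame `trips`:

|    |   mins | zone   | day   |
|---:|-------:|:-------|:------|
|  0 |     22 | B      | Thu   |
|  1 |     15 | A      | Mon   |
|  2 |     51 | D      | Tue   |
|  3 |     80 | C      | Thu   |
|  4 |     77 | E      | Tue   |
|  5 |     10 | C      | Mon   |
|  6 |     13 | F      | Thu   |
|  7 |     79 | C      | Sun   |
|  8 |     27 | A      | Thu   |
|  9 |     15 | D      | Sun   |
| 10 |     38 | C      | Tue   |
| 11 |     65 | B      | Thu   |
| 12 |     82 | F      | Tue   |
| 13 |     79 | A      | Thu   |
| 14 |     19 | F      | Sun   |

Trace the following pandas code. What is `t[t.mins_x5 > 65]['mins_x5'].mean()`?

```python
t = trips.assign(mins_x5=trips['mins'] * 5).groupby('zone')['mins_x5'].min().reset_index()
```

add column mins_x5 = trips['mins'] * 5:
    mins zone  day  mins_x5
0     22    B  Thu      110
1     15    A  Mon       75
2     51    D  Tue      255
3     80    C  Thu      400
4     77    E  Tue      385
5     10    C  Mon       50
6     13    F  Thu       65
7     79    C  Sun      395
8     27    A  Thu      135
9     15    D  Sun       75
10    38    C  Tue      190
11    65    B  Thu      325
12    82    F  Tue      410
13    79    A  Thu      395
14    19    F  Sun       95
group by zone, min of mins_x5:
zone
A     75
B    110
C     50
D     75
E    385
F     65
Name: mins_x5, dtype: int64
reset_index():
  zone  mins_x5
0    A       75
1    B      110
2    C       50
3    D       75
4    E      385
5    F       65
filter rows where mins_x5 > 65:
  zone  mins_x5
0    A       75
1    B      110
3    D       75
4    E      385
Then the mean of column 'mins_x5': 161.25

161.25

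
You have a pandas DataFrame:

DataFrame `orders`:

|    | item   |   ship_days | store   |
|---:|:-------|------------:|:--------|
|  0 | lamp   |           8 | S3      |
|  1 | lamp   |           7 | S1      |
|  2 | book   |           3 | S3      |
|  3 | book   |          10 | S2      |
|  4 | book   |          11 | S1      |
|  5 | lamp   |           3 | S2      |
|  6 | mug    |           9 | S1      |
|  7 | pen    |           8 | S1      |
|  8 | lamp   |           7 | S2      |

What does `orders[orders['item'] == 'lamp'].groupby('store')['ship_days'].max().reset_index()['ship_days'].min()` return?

7

filter rows where item == 'lamp':
   item  ship_days store
0  lamp          8    S3
1  lamp          7    S1
5  lamp          3    S2
8  lamp          7    S2
group by store, max of ship_days:
store
S1    7
S2    7
S3    8
Name: ship_days, dtype: int64
reset_index():
  store  ship_days
0    S1          7
1    S2          7
2    S3          8
Hence 7.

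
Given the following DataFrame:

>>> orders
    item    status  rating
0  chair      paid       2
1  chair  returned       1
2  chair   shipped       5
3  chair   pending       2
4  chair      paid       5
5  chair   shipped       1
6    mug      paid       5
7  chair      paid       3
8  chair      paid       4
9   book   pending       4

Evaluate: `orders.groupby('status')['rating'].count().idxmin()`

group by status, count of rating:
status
paid        5
pending     2
returned    1
shipped     2
Name: rating, dtype: int64
So idxmin() = returned.

returned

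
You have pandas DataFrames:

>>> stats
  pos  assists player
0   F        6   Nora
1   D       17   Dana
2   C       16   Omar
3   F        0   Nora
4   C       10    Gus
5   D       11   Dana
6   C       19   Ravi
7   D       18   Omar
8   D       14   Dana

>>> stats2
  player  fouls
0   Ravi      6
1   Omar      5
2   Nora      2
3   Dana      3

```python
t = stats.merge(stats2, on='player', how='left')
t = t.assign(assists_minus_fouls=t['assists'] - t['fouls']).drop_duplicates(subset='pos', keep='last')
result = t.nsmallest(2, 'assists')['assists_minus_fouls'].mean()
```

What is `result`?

4.5

merge on 'player' (how='left') → 9 rows:
  pos  assists player  fouls
0   F        6   Nora    2.0
1   D       17   Dana    3.0
2   C       16   Omar    5.0
3   F        0   Nora    2.0
4   C       10    Gus    NaN
5   D       11   Dana    3.0
6   C       19   Ravi    6.0
7   D       18   Omar    5.0
8   D       14   Dana    3.0
add column assists_minus_fouls = t['assists'] - t['fouls']:
  pos  assists player  fouls  assists_minus_fouls
0   F        6   Nora    2.0                  4.0
1   D       17   Dana    3.0                 14.0
2   C       16   Omar    5.0                 11.0
3   F        0   Nora    2.0                 -2.0
4   C       10    Gus    NaN                  NaN
5   D       11   Dana    3.0                  8.0
6   C       19   Ravi    6.0                 13.0
7   D       18   Omar    5.0                 13.0
8   D       14   Dana    3.0                 11.0
drop duplicate pos (keep=last):
  pos  assists player  fouls  assists_minus_fouls
3   F        0   Nora    2.0                 -2.0
6   C       19   Ravi    6.0                 13.0
8   D       14   Dana    3.0                 11.0
take 2 rows with smallest assists:
  pos  assists player  fouls  assists_minus_fouls
3   F        0   Nora    2.0                 -2.0
8   D       14   Dana    3.0                 11.0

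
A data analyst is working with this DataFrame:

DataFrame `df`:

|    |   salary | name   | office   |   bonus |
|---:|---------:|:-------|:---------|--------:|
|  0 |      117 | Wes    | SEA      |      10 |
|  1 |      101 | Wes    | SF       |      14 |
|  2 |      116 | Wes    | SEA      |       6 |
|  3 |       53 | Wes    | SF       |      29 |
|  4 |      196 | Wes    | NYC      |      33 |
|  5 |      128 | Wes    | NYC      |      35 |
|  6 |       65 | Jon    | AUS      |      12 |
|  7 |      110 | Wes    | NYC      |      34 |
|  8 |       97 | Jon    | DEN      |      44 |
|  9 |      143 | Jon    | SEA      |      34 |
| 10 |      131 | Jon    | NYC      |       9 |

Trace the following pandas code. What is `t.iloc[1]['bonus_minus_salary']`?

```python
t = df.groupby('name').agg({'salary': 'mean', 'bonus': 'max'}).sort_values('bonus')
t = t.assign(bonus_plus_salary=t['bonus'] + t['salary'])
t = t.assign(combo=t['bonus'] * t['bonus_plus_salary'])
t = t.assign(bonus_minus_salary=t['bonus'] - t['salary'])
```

group by name: mean(salary), max(bonus):
          salary  bonus
name                   
Jon   109.000000     44
Wes   117.285714     35
sort by bonus:
          salary  bonus
name                   
Wes   117.285714     35
Jon   109.000000     44
add column bonus_plus_salary = t['bonus'] + t['salary']:
          salary  bonus  bonus_plus_salary
name                                      
Wes   117.285714     35         152.285714
Jon   109.000000     44         153.000000
add column combo = t['bonus'] * t['bonus_plus_salary']:
          salary  bonus  bonus_plus_salary   combo
name                                              
Wes   117.285714     35         152.285714  5330.0
Jon   109.000000     44         153.000000  6732.0
add column bonus_minus_salary = t['bonus'] - t['salary']:
          salary  bonus  bonus_plus_salary   combo  bonus_minus_salary
name                                                                  
Wes   117.285714     35         152.285714  5330.0          -82.285714
Jon   109.000000     44         153.000000  6732.0          -65.000000

-65.0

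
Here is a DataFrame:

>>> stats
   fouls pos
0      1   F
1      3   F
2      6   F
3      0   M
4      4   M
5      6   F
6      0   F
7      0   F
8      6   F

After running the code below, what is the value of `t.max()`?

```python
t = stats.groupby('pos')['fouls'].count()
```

group by pos, count of fouls:
pos
F    7
M    2
Name: fouls, dtype: int64

7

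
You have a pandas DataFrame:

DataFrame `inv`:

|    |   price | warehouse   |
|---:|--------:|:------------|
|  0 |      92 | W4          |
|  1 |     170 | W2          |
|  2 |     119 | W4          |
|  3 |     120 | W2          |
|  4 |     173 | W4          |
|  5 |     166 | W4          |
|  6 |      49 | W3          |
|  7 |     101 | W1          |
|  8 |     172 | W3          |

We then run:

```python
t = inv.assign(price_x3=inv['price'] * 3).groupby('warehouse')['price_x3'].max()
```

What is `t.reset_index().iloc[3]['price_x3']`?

519

add column price_x3 = inv['price'] * 3:
   price warehouse  price_x3
0     92        W4       276
1    170        W2       510
2    119        W4       357
3    120        W2       360
4    173        W4       519
5    166        W4       498
6     49        W3       147
7    101        W1       303
8    172        W3       516
group by warehouse, max of price_x3:
warehouse
W1    303
W2    510
W3    516
W4    519
Name: price_x3, dtype: int64
reset_index():
  warehouse  price_x3
0        W1       303
1        W2       510
2        W3       516
3        W4       519
The value at position 3, column 'price_x3' is 519.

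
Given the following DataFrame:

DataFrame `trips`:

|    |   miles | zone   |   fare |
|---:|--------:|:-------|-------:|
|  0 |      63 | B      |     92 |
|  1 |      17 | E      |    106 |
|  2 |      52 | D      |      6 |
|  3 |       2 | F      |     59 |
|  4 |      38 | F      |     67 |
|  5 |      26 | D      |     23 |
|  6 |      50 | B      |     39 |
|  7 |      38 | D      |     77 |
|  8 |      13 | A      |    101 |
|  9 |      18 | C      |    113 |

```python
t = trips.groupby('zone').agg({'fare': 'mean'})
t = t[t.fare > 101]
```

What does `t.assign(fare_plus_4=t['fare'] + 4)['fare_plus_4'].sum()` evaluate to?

group by zone, mean of fare:
            fare
zone            
A     101.000000
B      65.500000
C     113.000000
D      35.333333
E     106.000000
F      63.000000
filter rows where fare > 101:
       fare
zone       
C     113.0
E     106.0
add column fare_plus_4 = t['fare'] + 4:
       fare  fare_plus_4
zone                    
C     113.0        117.0
E     106.0        110.0

227.0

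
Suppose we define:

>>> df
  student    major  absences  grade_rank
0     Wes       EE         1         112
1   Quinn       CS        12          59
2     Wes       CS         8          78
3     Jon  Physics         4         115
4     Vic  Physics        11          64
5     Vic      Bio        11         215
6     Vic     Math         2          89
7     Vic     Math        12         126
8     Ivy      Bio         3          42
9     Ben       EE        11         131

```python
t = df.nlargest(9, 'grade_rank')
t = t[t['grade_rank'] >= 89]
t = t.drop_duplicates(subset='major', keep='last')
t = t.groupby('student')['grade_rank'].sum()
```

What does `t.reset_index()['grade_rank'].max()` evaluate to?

304

take 9 rows with largest grade_rank:
  student    major  absences  grade_rank
5     Vic      Bio        11         215
9     Ben       EE        11         131
7     Vic     Math        12         126
3     Jon  Physics         4         115
0     Wes       EE         1         112
6     Vic     Math         2          89
2     Wes       CS         8          78
4     Vic  Physics        11          64
1   Quinn       CS        12          59
filter rows where grade_rank >= 89:
  student    major  absences  grade_rank
5     Vic      Bio        11         215
9     Ben       EE        11         131
7     Vic     Math        12         126
3     Jon  Physics         4         115
0     Wes       EE         1         112
6     Vic     Math         2          89
drop duplicate major (keep=last):
  student    major  absences  grade_rank
5     Vic      Bio        11         215
3     Jon  Physics         4         115
0     Wes       EE         1         112
6     Vic     Math         2          89
group by student, sum of grade_rank:
student
Jon    115
Vic    304
Wes    112
Name: grade_rank, dtype: int64
reset_index():
  student  grade_rank
0     Jon         115
1     Vic         304
2     Wes         112
Reading off the max of column 'grade_rank', we get 304.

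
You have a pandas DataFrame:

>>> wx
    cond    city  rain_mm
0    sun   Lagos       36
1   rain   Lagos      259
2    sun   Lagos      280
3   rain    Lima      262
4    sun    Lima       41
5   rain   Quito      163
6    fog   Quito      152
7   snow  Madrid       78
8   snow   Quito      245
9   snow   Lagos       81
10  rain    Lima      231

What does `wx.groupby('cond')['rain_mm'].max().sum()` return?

939

group by cond, max of rain_mm:
cond
fog     152
rain    262
snow    245
sun     280
Name: rain_mm, dtype: int64
sum of the resulting series → 939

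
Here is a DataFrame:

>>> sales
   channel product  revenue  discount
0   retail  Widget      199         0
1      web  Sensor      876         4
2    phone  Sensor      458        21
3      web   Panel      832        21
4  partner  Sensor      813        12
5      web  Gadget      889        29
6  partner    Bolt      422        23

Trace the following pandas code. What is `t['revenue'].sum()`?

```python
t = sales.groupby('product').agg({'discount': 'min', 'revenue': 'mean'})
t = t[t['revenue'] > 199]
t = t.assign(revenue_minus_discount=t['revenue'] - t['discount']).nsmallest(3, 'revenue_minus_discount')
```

group by product: min(discount), mean(revenue):
         discount     revenue
product                      
Bolt           23  422.000000
Gadget         29  889.000000
Panel          21  832.000000
Sensor          4  715.666667
Widget          0  199.000000
filter rows where revenue > 199:
         discount     revenue
product                      
Bolt           23  422.000000
Gadget         29  889.000000
Panel          21  832.000000
Sensor          4  715.666667
add column revenue_minus_discount = t['revenue'] - t['discount']:
         discount     revenue  revenue_minus_discount
product                                              
Bolt           23  422.000000              399.000000
Gadget         29  889.000000              860.000000
Panel          21  832.000000              811.000000
Sensor          4  715.666667              711.666667
take 3 rows with smallest revenue_minus_discount:
         discount     revenue  revenue_minus_discount
product                                              
Bolt           23  422.000000              399.000000
Sensor          4  715.666667              711.666667
Panel          21  832.000000              811.000000
Finally, sum of column 'revenue' = 1969.66666667.

1969.66666667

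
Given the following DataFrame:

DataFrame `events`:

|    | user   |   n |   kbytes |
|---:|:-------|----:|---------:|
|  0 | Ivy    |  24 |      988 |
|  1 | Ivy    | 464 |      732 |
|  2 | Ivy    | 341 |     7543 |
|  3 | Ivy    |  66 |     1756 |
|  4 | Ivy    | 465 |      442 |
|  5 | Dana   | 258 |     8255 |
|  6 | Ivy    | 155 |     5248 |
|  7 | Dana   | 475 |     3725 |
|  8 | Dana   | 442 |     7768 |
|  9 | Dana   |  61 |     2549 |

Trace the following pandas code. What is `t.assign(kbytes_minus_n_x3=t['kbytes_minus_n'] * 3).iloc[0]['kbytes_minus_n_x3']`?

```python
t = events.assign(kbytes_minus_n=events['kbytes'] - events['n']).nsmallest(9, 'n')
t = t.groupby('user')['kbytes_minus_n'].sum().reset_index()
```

53433

add column kbytes_minus_n = events['kbytes'] - events['n']:
   user    n  kbytes  kbytes_minus_n
0   Ivy   24     988             964
1   Ivy  464     732             268
2   Ivy  341    7543            7202
3   Ivy   66    1756            1690
4   Ivy  465     442             -23
5  Dana  258    8255            7997
6   Ivy  155    5248            5093
7  Dana  475    3725            3250
8  Dana  442    7768            7326
9  Dana   61    2549            2488
take 9 rows with smallest n:
   user    n  kbytes  kbytes_minus_n
0   Ivy   24     988             964
9  Dana   61    2549            2488
3   Ivy   66    1756            1690
6   Ivy  155    5248            5093
5  Dana  258    8255            7997
2   Ivy  341    7543            7202
8  Dana  442    7768            7326
1   Ivy  464     732             268
4   Ivy  465     442             -23
group by user, sum of kbytes_minus_n:
user
Dana    17811
Ivy     15194
Name: kbytes_minus_n, dtype: int64
reset_index():
   user  kbytes_minus_n
0  Dana           17811
1   Ivy           15194
add column kbytes_minus_n_x3 = t['kbytes_minus_n'] * 3:
   user  kbytes_minus_n  kbytes_minus_n_x3
0  Dana           17811              53433
1   Ivy           15194              45582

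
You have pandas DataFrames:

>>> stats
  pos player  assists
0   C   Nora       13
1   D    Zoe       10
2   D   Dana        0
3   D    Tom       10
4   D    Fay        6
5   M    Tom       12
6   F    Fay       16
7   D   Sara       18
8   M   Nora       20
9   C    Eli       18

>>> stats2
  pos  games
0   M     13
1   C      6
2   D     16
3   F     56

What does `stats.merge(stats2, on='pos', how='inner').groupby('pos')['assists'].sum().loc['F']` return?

16

merge on 'pos' (how='inner') → 10 rows:
  pos player  assists  games
0   C   Nora       13      6
1   D    Zoe       10     16
2   D   Dana        0     16
3   D    Tom       10     16
4   D    Fay        6     16
5   M    Tom       12     13
6   F    Fay       16     56
7   D   Sara       18     16
8   M   Nora       20     13
9   C    Eli       18      6
group by pos, sum of assists:
pos
C    31
D    44
F    16
M    32
Name: assists, dtype: int64
Hence 16.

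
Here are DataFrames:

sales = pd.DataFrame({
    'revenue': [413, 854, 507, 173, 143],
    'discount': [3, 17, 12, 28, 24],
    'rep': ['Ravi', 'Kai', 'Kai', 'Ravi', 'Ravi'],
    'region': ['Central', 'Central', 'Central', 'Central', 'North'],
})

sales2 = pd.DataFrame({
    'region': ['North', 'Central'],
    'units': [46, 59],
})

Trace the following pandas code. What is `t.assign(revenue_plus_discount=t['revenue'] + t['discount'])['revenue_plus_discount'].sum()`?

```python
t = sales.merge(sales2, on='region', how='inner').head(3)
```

1806

merge on 'region' (how='inner') → 5 rows:
   revenue  discount   rep   region  units
0      413         3  Ravi  Central     59
1      854        17   Kai  Central     59
2      507        12   Kai  Central     59
3      173        28  Ravi  Central     59
4      143        24  Ravi    North     46
take first 3 rows:
   revenue  discount   rep   region  units
0      413         3  Ravi  Central     59
1      854        17   Kai  Central     59
2      507        12   Kai  Central     59
add column revenue_plus_discount = t['revenue'] + t['discount']:
   revenue  discount   rep   region  units  revenue_plus_discount
0      413         3  Ravi  Central     59                    416
1      854        17   Kai  Central     59                    871
2      507        12   Kai  Central     59                    519
sum of column 'revenue_plus_discount' → 1806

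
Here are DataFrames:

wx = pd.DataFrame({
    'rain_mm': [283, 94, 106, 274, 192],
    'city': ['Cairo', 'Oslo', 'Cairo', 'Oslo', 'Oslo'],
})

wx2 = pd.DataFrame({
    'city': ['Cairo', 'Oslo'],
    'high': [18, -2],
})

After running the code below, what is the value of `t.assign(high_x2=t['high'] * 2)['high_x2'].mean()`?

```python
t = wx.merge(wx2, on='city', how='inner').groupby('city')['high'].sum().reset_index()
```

30.0

merge on 'city' (how='inner') → 5 rows:
   rain_mm   city  high
0      283  Cairo    18
1       94   Oslo    -2
2      106  Cairo    18
3      274   Oslo    -2
4      192   Oslo    -2
group by city, sum of high:
city
Cairo    36
Oslo     -6
Name: high, dtype: int64
reset_index():
    city  high
0  Cairo    36
1   Oslo    -6
add column high_x2 = t['high'] * 2:
    city  high  high_x2
0  Cairo    36       72
1   Oslo    -6      -12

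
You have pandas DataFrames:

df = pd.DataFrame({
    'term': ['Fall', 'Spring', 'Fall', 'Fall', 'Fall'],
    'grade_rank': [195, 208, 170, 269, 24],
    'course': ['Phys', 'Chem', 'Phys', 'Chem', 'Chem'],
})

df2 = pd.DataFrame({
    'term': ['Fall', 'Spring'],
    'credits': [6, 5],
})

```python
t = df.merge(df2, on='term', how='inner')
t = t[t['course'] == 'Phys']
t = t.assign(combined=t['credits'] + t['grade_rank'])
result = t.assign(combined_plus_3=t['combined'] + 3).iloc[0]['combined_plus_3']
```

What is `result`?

204

merge on 'term' (how='inner') → 5 rows:
     term  grade_rank course  credits
0    Fall         195   Phys        6
1  Spring         208   Chem        5
2    Fall         170   Phys        6
3    Fall         269   Chem        6
4    Fall          24   Chem        6
filter rows where course == 'Phys':
   term  grade_rank course  credits
0  Fall         195   Phys        6
2  Fall         170   Phys        6
add column combined = t['credits'] + t['grade_rank']:
   term  grade_rank course  credits  combined
0  Fall         195   Phys        6       201
2  Fall         170   Phys        6       176
add column combined_plus_3 = t['combined'] + 3:
   term  grade_rank course  credits  combined  combined_plus_3
0  Fall         195   Phys        6       201              204
2  Fall         170   Phys        6       176              179
Taking the value at position 0, column 'combined_plus_3' gives 204.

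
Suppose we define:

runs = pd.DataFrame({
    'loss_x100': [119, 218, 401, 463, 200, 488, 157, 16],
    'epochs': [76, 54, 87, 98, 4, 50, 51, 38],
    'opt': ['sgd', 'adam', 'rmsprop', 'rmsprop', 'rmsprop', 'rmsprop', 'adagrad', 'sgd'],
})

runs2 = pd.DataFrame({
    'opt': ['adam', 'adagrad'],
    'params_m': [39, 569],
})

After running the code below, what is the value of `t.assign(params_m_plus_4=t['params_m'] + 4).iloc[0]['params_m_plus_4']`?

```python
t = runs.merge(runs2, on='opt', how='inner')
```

43

merge on 'opt' (how='inner') → 2 rows:
   loss_x100  epochs      opt  params_m
0        218      54     adam        39
1        157      51  adagrad       569
add column params_m_plus_4 = t['params_m'] + 4:
   loss_x100  epochs      opt  params_m  params_m_plus_4
0        218      54     adam        39               43
1        157      51  adagrad       569              573
Finally, value at position 0, column 'params_m_plus_4' = 43.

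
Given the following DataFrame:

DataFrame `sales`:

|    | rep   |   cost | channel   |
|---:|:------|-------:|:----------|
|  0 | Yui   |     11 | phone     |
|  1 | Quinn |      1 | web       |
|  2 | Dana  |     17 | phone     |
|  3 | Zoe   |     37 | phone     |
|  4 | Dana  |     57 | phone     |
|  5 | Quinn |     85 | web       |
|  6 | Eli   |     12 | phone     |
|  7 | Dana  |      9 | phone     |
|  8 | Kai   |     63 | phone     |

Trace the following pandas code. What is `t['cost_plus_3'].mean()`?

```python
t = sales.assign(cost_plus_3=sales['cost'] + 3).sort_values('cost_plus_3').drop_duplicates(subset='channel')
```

8.0

add column cost_plus_3 = sales['cost'] + 3:
     rep  cost channel  cost_plus_3
0    Yui    11   phone           14
1  Quinn     1     web            4
2   Dana    17   phone           20
3    Zoe    37   phone           40
4   Dana    57   phone           60
5  Quinn    85     web           88
6    Eli    12   phone           15
7   Dana     9   phone           12
8    Kai    63   phone           66
sort by cost_plus_3:
     rep  cost channel  cost_plus_3
1  Quinn     1     web            4
7   Dana     9   phone           12
0    Yui    11   phone           14
6    Eli    12   phone           15
2   Dana    17   phone           20
3    Zoe    37   phone           40
4   Dana    57   phone           60
8    Kai    63   phone           66
5  Quinn    85     web           88
drop duplicate channel (keep=first):
     rep  cost channel  cost_plus_3
1  Quinn     1     web            4
7   Dana     9   phone           12
Then the mean of column 'cost_plus_3': 8.0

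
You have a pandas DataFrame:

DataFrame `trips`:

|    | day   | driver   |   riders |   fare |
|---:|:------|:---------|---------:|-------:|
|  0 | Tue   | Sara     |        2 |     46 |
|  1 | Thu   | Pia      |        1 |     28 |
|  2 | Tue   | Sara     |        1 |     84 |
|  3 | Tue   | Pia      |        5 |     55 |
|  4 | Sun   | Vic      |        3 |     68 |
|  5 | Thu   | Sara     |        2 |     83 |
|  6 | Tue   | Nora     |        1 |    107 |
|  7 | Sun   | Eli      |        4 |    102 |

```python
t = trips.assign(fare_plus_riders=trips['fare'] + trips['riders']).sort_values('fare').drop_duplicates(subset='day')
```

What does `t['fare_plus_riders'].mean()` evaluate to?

add column fare_plus_riders = trips['fare'] + trips['riders']:
   day driver  riders  fare  fare_plus_riders
0  Tue   Sara       2    46                48
1  Thu    Pia       1    28                29
2  Tue   Sara       1    84                85
3  Tue    Pia       5    55                60
4  Sun    Vic       3    68                71
5  Thu   Sara       2    83                85
6  Tue   Nora       1   107               108
7  Sun    Eli       4   102               106
sort by fare:
   day driver  riders  fare  fare_plus_riders
1  Thu    Pia       1    28                29
0  Tue   Sara       2    46                48
3  Tue    Pia       5    55                60
4  Sun    Vic       3    68                71
5  Thu   Sara       2    83                85
2  Tue   Sara       1    84                85
7  Sun    Eli       4   102               106
6  Tue   Nora       1   107               108
drop duplicate day (keep=first):
   day driver  riders  fare  fare_plus_riders
1  Thu    Pia       1    28                29
0  Tue   Sara       2    46                48
4  Sun    Vic       3    68                71

49.3333333333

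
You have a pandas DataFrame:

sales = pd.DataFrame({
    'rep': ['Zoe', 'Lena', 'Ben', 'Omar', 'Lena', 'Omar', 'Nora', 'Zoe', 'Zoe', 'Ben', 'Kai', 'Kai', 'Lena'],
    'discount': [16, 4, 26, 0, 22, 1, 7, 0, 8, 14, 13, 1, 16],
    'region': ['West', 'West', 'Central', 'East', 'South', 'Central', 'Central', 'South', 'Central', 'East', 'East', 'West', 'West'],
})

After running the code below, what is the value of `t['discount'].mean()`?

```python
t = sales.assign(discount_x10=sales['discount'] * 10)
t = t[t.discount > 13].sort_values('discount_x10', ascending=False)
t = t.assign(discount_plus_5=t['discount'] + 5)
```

18.8

add column discount_x10 = sales['discount'] * 10:
     rep  discount   region  discount_x10
0    Zoe        16     West           160
1   Lena         4     West            40
2    Ben        26  Central           260
3   Omar         0     East             0
4   Lena        22    South           220
5   Omar         1  Central            10
6   Nora         7  Central            70
7    Zoe         0    South             0
8    Zoe         8  Central            80
9    Ben        14     East           140
10   Kai        13     East           130
11   Kai         1     West            10
12  Lena        16     West           160
filter rows where discount > 13:
     rep  discount   region  discount_x10
0    Zoe        16     West           160
2    Ben        26  Central           260
4   Lena        22    South           220
9    Ben        14     East           140
12  Lena        16     West           160
sort by discount_x10 descending:
     rep  discount   region  discount_x10
2    Ben        26  Central           260
4   Lena        22    South           220
0    Zoe        16     West           160
12  Lena        16     West           160
9    Ben        14     East           140
add column discount_plus_5 = t['discount'] + 5:
     rep  discount   region  discount_x10  discount_plus_5
2    Ben        26  Central           260               31
4   Lena        22    South           220               27
0    Zoe        16     West           160               21
12  Lena        16     West           160               21
9    Ben        14     East           140               19
mean of column 'discount' → 18.8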